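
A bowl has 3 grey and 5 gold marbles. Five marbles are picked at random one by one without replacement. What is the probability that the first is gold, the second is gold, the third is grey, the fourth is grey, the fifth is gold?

Multiply the conditional probability of each draw in order, without replacement, so each draw removes one from its color and from the total.
P = (5/8) · (4/7) · (3/6) · (2/5) · (3/4) = 3/56 ≈ 0.0536.

3/56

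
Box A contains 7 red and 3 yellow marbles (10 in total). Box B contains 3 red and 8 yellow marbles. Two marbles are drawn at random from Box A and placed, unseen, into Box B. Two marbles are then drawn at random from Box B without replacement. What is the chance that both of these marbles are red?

23/234

Condition on how many of the transferred marbles are red (from Box A: 7 red of 10; then Box B has 13 total).
  0 red: C(7,0)C(3,2)/C(10,2) = 1/15; then P = C(3,2)/C(13,2) = 1/26
  1 red: C(7,1)C(3,1)/C(10,2) = 7/15; then P = C(4,2)/C(13,2) = 1/13
  2 red: C(7,2)C(3,0)/C(10,2) = 7/15; then P = C(5,2)/C(13,2) = 5/39
P(both red) = 23/234 ≈ 0.0983.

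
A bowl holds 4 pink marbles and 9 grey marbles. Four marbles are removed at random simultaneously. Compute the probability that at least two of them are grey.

678/715

Sum the hypergeometric tail for j = 2,…,4 grey marbles.
Favorable = C(9,2)·C(4,2) + C(9,3)·C(4,1) + C(9,4)·C(4,0) = 678; total = C(13,4) = 715.
P = 678/715 = 678/715 ≈ 0.9483.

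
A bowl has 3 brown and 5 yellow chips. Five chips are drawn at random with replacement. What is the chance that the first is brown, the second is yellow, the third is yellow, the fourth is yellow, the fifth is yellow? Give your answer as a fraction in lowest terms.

1875/32768

Multiply the conditional probability of each draw in order, with replacement (the composition resets each draw).
P = (3/8) · (5/8) · (5/8) · (5/8) · (5/8) = 1875/32768 ≈ 0.0572.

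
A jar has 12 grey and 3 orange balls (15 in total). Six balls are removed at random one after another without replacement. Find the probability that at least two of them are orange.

Sum the hypergeometric tail for j = 2,…,3 orange balls.
Favorable = C(3,2)·C(12,4) + C(3,3)·C(12,3) = 1705; total = C(15,6) = 5005.
P = 1705/5005 = 31/91 ≈ 0.3407.

31/91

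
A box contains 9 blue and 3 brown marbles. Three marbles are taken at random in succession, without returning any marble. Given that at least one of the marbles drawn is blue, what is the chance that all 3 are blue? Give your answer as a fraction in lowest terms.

P(all 3 blue) = C(9,3)/C(12,3) = 21/55; P(at least one blue) = 1 − C(3,3)/C(12,3) = 219/220.
Since 'all 3 blue' ⊆ 'at least one blue', P(all 3 | at least one) = 21/55 / 219/220 = 28/73 ≈ 0.3836.

28/73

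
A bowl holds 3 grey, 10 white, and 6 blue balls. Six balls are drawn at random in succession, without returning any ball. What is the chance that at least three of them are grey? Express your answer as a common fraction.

20/969

Sum the hypergeometric tail for j = 3,…,3 grey balls.
Favorable = C(3,3)·C(16,3) = 560; total = C(19,6) = 27132.
P = 560/27132 = 20/969 ≈ 0.0206.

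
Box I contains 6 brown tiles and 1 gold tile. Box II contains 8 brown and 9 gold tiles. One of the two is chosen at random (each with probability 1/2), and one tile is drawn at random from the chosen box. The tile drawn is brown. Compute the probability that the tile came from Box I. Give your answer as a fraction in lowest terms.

51/79

P(brown | Box I) = 6/7; P(brown | Box II) = 8/17.
P(brown) = 1/2·6/7 + 1/2·8/17 = 79/119.
By Bayes' rule, P(Box I | brown) = 3/7 / 79/119 = 51/79 ≈ 0.6456.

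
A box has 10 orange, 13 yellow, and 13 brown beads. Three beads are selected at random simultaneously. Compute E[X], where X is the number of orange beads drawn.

5/6

By linearity of expectation, E[X] = Σ P(draw i is orange); by symmetry each draw (even without replacement) has P(orange) = 10/36.
E[X] = 3 · 10/36 = 5/6 ≈ 0.8333.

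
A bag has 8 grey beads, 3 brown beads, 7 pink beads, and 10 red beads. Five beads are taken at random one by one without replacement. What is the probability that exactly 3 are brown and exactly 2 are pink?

Unordered draws without replacement: count favorable combinations over C(28,5).
Favorable = C(8,0) · C(3,3) · C(7,2) · C(10,0) = 21; total = C(28,5) = 98280.
P = 21/98280 = 1/4680 ≈ 0.0002.

1/4680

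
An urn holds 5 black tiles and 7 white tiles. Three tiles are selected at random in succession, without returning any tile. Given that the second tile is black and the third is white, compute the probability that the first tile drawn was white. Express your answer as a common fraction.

3/5

P(first=white and the second tile is black and the third is white) = (7/12)·(5/11)·(6/10) = 7/44.
P(E) = Σ over first color = 7/66 + 7/44 = 35/132.
By Bayes, P(first=white | E) = 7/44 / 35/132 = 3/5 ≈ 0.6000.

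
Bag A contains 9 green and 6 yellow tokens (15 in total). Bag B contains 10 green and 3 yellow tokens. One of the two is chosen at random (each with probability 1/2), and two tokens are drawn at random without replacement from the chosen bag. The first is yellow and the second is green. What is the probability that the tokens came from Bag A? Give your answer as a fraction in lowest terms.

234/409

P(E | Bag A) = 9/35; P(E | Bag B) = 5/26.
P(E) = 1/2·9/35 + 1/2·5/26 = 409/1820.
By Bayes' rule, P(Bag A | E) = 9/70 / 409/1820 = 234/409 ≈ 0.5721.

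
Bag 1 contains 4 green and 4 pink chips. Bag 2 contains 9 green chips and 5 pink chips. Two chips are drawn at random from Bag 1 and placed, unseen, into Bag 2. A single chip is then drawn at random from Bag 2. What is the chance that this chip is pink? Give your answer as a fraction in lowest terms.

3/8

Condition on how many of the transferred chips are pink (from Bag 1: 4 pink of 8; then Bag 2 has 16 total).
  0 pink: C(4,0)C(4,2)/C(8,2) = 3/14; then P = 5/16
  1 pink: C(4,1)C(4,1)/C(8,2) = 4/7; then P = 6/16
  2 pink: C(4,2)C(4,0)/C(8,2) = 3/14; then P = 7/16
P(pink from Bag 2) = 3/8 ≈ 0.3750.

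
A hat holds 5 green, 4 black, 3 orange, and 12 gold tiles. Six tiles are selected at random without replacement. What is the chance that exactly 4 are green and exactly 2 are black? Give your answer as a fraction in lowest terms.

Unordered draws without replacement: count favorable combinations over C(24,6).
Favorable = C(5,4) · C(4,2) · C(3,0) · C(12,0) = 30; total = C(24,6) = 134596.
P = 30/134596 = 15/67298 ≈ 0.0002.

15/67298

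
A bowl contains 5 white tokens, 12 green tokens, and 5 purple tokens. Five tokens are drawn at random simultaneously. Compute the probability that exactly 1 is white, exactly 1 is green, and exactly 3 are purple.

100/4389

Unordered draws without replacement: count favorable combinations over C(22,5).
Favorable = C(5,1) · C(12,1) · C(5,3) = 600; total = C(22,5) = 26334.
P = 600/26334 = 100/4389 ≈ 0.0228.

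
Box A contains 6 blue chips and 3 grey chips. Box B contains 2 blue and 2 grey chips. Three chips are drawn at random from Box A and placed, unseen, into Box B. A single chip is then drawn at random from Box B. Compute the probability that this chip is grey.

3/7

Condition on how many of the transferred chips are grey (from Box A: 3 grey of 9; then Box B has 7 total).
  0 grey: C(3,0)C(6,3)/C(9,3) = 5/21; then P = 2/7
  1 grey: C(3,1)C(6,2)/C(9,3) = 15/28; then P = 3/7
  2 grey: C(3,2)C(6,1)/C(9,3) = 3/14; then P = 4/7
  3 grey: C(3,3)C(6,0)/C(9,3) = 1/84; then P = 5/7
P(grey from Box B) = 3/7 ≈ 0.4286.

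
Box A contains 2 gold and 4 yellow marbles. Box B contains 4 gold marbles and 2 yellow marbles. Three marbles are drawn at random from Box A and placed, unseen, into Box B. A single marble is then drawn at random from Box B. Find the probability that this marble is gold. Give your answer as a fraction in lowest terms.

5/9

Condition on how many of the transferred marbles are gold (from Box A: 2 gold of 6; then Box B has 9 total).
  0 gold: C(2,0)C(4,3)/C(6,3) = 1/5; then P = 4/9
  1 gold: C(2,1)C(4,2)/C(6,3) = 3/5; then P = 5/9
  2 gold: C(2,2)C(4,1)/C(6,3) = 1/5; then P = 6/9
P(gold from Box B) = 5/9 ≈ 0.5556.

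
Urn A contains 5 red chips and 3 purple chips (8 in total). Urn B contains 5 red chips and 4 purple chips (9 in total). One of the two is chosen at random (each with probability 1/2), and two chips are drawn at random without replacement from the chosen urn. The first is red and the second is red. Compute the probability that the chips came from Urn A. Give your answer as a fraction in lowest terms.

P(E | Urn A) = 5/14; P(E | Urn B) = 5/18.
P(E) = 1/2·5/14 + 1/2·5/18 = 20/63.
By Bayes' rule, P(Urn A | E) = 5/28 / 20/63 = 9/16 ≈ 0.5625.

9/16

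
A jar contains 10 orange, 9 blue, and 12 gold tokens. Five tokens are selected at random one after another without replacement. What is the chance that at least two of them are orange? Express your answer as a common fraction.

Sum the hypergeometric tail for j = 2,…,5 orange tokens.
Favorable = C(10,2)·C(21,3) + C(10,3)·C(21,2) + C(10,4)·C(21,1) + C(10,5)·C(21,0) = 89712; total = C(31,5) = 169911.
P = 89712/169911 = 1424/2697 ≈ 0.5280.

1424/2697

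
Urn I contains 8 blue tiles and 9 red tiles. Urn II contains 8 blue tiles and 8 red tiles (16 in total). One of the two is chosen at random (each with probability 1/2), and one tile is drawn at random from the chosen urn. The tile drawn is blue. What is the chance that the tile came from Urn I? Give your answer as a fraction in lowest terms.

16/33

P(blue | Urn I) = 8/17; P(blue | Urn II) = 1/2.
P(blue) = 1/2·8/17 + 1/2·1/2 = 33/68.
By Bayes' rule, P(Urn I | blue) = 4/17 / 33/68 = 16/33 ≈ 0.4848.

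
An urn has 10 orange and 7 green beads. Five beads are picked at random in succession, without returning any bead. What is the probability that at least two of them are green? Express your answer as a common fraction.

Sum the hypergeometric tail for j = 2,…,5 green beads.
Favorable = C(7,2)·C(10,3) + C(7,3)·C(10,2) + C(7,4)·C(10,1) + C(7,5)·C(10,0) = 4466; total = C(17,5) = 6188.
P = 4466/6188 = 319/442 ≈ 0.7217.

319/442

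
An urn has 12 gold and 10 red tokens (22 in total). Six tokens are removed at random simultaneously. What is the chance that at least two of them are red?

Sum the hypergeometric tail for j = 2,…,6 red tokens.
Favorable = C(10,2)·C(12,4) + C(10,3)·C(12,3) + C(10,4)·C(12,2) + C(10,5)·C(12,1) + C(10,6)·C(12,0) = 65769; total = C(22,6) = 74613.
P = 65769/74613 = 1993/2261 ≈ 0.8815.

1993/2261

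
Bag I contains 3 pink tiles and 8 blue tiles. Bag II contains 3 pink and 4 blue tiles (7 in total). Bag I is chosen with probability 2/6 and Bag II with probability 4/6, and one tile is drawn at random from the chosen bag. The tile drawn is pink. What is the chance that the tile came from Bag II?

P(pink | Bag I) = 3/11; P(pink | Bag II) = 3/7.
P(pink) = 1/3·3/11 + 2/3·3/7 = 29/77.
By Bayes' rule, P(Bag II | pink) = 2/7 / 29/77 = 22/29 ≈ 0.7586.

22/29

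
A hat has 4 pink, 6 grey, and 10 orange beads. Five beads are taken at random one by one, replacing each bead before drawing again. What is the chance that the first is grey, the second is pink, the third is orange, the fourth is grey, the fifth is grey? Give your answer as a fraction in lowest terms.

Multiply the conditional probability of each draw in order, with replacement (the composition resets each draw).
P = (6/20) · (4/20) · (10/20) · (6/20) · (6/20) = 27/10000 ≈ 0.0027.

27/10000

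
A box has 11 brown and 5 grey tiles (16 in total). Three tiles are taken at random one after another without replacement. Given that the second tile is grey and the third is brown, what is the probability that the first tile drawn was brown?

P(first=brown and the second tile is grey and the third is brown) = (11/16)·(5/15)·(10/14) = 55/336.
P(E) = Σ over first color = 55/336 + 11/168 = 11/48.
By Bayes, P(first=brown | E) = 55/336 / 11/48 = 5/7 ≈ 0.7143.

5/7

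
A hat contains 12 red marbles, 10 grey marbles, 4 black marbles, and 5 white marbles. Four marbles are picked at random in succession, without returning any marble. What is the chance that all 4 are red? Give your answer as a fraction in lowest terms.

Unordered draws without replacement: count favorable combinations over C(31,4).
Favorable = C(12,4) · C(10,0) · C(4,0) · C(5,0) = 495; total = C(31,4) = 31465.
P = 495/31465 = 99/6293 ≈ 0.0157.

99/6293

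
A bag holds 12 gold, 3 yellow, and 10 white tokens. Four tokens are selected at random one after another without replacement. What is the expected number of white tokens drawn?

By linearity of expectation, E[X] = Σ P(draw i is white); by symmetry each draw (even without replacement) has P(white) = 10/25.
E[X] = 4 · 10/25 = 8/5 ≈ 1.6000.

8/5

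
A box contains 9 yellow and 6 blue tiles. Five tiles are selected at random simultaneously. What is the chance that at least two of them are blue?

Sum the hypergeometric tail for j = 2,…,5 blue tiles.
Favorable = C(6,2)·C(9,3) + C(6,3)·C(9,2) + C(6,4)·C(9,1) + C(6,5)·C(9,0) = 2121; total = C(15,5) = 3003.
P = 2121/3003 = 101/143 ≈ 0.7063.

101/143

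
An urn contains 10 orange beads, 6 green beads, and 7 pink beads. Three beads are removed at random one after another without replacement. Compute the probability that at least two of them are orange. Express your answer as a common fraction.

705/1771

Sum the hypergeometric tail for j = 2,…,3 orange beads.
Favorable = C(10,2)·C(13,1) + C(10,3)·C(13,0) = 705; total = C(23,3) = 1771.
P = 705/1771 = 705/1771 ≈ 0.3981.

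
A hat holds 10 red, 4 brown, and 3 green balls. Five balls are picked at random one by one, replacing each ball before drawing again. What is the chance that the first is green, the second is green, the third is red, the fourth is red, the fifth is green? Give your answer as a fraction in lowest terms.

2700/1419857

Multiply the conditional probability of each draw in order, with replacement (the composition resets each draw).
P = (3/17) · (3/17) · (10/17) · (10/17) · (3/17) = 2700/1419857 ≈ 0.0019.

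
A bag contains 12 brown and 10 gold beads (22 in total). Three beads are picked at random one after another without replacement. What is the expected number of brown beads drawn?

18/11

By linearity of expectation, E[X] = Σ P(draw i is brown); by symmetry each draw (even without replacement) has P(brown) = 12/22.
E[X] = 3 · 12/22 = 18/11 ≈ 1.6364.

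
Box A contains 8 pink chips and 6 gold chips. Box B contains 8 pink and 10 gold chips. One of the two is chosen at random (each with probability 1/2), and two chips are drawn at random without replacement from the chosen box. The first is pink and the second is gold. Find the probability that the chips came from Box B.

455/914

P(E | Box A) = 24/91; P(E | Box B) = 40/153.
P(E) = 1/2·24/91 + 1/2·40/153 = 3656/13923.
By Bayes' rule, P(Box B | E) = 20/153 / 3656/13923 = 455/914 ≈ 0.4978.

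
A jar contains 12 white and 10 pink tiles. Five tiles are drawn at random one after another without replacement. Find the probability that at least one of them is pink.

129/133

Use the complement: P(at least one pink) = 1 − P(no pink).
P(none) = C(12,5)/C(22,5) = 792/26334.
So P = 1 − 792/26334 = 129/133 ≈ 0.9699.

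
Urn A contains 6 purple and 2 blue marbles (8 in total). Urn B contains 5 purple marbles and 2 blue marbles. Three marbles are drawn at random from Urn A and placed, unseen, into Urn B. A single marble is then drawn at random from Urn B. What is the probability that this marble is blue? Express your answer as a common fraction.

Condition on how many of the transferred marbles are blue (from Urn A: 2 blue of 8; then Urn B has 10 total).
  0 blue: C(2,0)C(6,3)/C(8,3) = 5/14; then P = 2/10
  1 blue: C(2,1)C(6,2)/C(8,3) = 15/28; then P = 3/10
  2 blue: C(2,2)C(6,1)/C(8,3) = 3/28; then P = 4/10
P(blue from Urn B) = 11/40 ≈ 0.2750.

11/40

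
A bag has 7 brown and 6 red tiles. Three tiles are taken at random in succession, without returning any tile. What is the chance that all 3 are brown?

35/286

Unordered draws without replacement: count favorable combinations over C(13,3).
Favorable = C(7,3) · C(6,0) = 35; total = C(13,3) = 286.
P = 35/286 = 35/286 ≈ 0.1224.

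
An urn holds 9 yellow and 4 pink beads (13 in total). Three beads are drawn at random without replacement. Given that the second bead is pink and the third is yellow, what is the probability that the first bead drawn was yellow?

P(first=yellow and the second bead is pink and the third is yellow) = (9/13)·(4/12)·(8/11) = 24/143.
P(E) = Σ over first color = 24/143 + 9/143 = 3/13.
By Bayes, P(first=yellow | E) = 24/143 / 3/13 = 8/11 ≈ 0.7273.

8/11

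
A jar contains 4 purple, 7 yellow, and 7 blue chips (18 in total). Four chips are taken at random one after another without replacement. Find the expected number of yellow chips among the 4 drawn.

14/9

By linearity of expectation, E[X] = Σ P(draw i is yellow); by symmetry each draw (even without replacement) has P(yellow) = 7/18.
E[X] = 4 · 7/18 = 14/9 ≈ 1.5556.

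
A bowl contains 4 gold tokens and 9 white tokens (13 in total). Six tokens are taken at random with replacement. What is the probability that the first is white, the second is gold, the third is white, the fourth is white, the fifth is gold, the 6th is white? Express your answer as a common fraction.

104976/4826809

Multiply the conditional probability of each draw in order, with replacement (the composition resets each draw).
P = (9/13) · (4/13) · (9/13) · (9/13) · (4/13) · (9/13) = 104976/4826809 ≈ 0.0217.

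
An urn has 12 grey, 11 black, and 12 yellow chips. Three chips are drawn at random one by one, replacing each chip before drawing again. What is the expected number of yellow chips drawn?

By linearity of expectation, E[X] = Σ P(draw i is yellow); each independent draw has P(yellow) = 12/35.
E[X] = 3 · 12/35 = 36/35 ≈ 1.0286.

36/35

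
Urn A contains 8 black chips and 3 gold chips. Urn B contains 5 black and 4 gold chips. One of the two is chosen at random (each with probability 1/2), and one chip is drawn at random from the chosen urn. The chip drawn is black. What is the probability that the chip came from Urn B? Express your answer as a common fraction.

55/127

P(black | Urn A) = 8/11; P(black | Urn B) = 5/9.
P(black) = 1/2·8/11 + 1/2·5/9 = 127/198.
By Bayes' rule, P(Urn B | black) = 5/18 / 127/198 = 55/127 ≈ 0.4331.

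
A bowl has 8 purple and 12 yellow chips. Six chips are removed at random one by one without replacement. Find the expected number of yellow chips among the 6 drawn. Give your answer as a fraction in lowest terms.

By linearity of expectation, E[X] = Σ P(draw i is yellow); by symmetry each draw (even without replacement) has P(yellow) = 12/20.
E[X] = 6 · 12/20 = 18/5 ≈ 3.6000.

18/5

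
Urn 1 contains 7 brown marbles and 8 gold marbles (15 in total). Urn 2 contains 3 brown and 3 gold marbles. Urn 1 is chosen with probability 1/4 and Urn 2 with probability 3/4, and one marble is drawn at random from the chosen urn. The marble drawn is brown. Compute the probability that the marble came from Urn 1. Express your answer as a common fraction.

P(brown | Urn 1) = 7/15; P(brown | Urn 2) = 1/2.
P(brown) = 1/4·7/15 + 3/4·1/2 = 59/120.
By Bayes' rule, P(Urn 1 | brown) = 7/60 / 59/120 = 14/59 ≈ 0.2373.

14/59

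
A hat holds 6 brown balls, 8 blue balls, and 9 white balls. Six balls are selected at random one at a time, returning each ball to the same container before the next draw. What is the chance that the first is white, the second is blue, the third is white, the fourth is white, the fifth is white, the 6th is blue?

Multiply the conditional probability of each draw in order, with replacement (the composition resets each draw).
P = (9/23) · (8/23) · (9/23) · (9/23) · (9/23) · (8/23) = 419904/148035889 ≈ 0.0028.

419904/148035889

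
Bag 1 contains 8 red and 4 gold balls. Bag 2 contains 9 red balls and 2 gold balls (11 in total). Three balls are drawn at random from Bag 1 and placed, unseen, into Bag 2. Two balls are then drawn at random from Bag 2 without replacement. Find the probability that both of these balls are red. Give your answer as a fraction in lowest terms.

Condition on how many of the transferred balls are red (from Bag 1: 8 red of 12; then Bag 2 has 14 total).
  0 red: C(8,0)C(4,3)/C(12,3) = 1/55; then P = C(9,2)/C(14,2) = 36/91
  1 red: C(8,1)C(4,2)/C(12,3) = 12/55; then P = C(10,2)/C(14,2) = 45/91
  2 red: C(8,2)C(4,1)/C(12,3) = 28/55; then P = C(11,2)/C(14,2) = 55/91
  3 red: C(8,3)C(4,0)/C(12,3) = 14/55; then P = C(12,2)/C(14,2) = 66/91
P(both red) = 608/1001 ≈ 0.6074.

608/1001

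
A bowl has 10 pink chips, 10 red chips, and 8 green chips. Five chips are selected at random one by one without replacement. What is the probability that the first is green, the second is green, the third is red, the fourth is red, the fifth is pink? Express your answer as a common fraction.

1/234

Multiply the conditional probability of each draw in order, without replacement, so each draw removes one from its color and from the total.
P = (8/28) · (7/27) · (10/26) · (9/25) · (10/24) = 1/234 ≈ 0.0043.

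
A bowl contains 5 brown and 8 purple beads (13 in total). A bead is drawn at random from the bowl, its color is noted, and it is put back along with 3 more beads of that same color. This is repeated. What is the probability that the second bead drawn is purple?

Condition on the first draw. If first is purple (prob 8/13), second-purple has prob (11)/(16); if not (prob 5/13), it has prob 8/(16).
P = (8/13)·(11/16) + (5/13)·(8/16) = 8/13 ≈ 0.6154.

8/13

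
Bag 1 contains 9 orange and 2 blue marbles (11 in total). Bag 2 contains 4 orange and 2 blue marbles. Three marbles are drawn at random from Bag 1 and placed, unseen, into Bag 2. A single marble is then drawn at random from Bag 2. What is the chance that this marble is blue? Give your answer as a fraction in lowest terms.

Condition on how many of the transferred marbles are blue (from Bag 1: 2 blue of 11; then Bag 2 has 9 total).
  0 blue: C(2,0)C(9,3)/C(11,3) = 28/55; then P = 2/9
  1 blue: C(2,1)C(9,2)/C(11,3) = 24/55; then P = 3/9
  2 blue: C(2,2)C(9,1)/C(11,3) = 3/55; then P = 4/9
P(blue from Bag 2) = 28/99 ≈ 0.2828.

28/99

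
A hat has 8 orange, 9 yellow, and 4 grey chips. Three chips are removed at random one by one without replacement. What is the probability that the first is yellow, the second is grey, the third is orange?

24/665

Multiply the conditional probability of each draw in order, without replacement, so each draw removes one from its color and from the total.
P = (9/21) · (4/20) · (8/19) = 24/665 ≈ 0.0361.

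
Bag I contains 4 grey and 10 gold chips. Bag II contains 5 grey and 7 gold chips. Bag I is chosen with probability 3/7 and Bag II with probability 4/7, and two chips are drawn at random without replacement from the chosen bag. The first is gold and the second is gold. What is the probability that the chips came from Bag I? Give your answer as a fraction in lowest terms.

1485/2759

P(E | Bag I) = 45/91; P(E | Bag II) = 7/22.
P(E) = 3/7·45/91 + 4/7·7/22 = 2759/7007.
By Bayes' rule, P(Bag I | E) = 135/637 / 2759/7007 = 1485/2759 ≈ 0.5382.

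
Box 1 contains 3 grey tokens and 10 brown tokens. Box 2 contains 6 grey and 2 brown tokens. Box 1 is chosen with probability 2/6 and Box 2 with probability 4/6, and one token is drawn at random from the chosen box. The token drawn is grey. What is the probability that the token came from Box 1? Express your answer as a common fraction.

P(grey | Box 1) = 3/13; P(grey | Box 2) = 3/4.
P(grey) = 1/3·3/13 + 2/3·3/4 = 15/26.
By Bayes' rule, P(Box 1 | grey) = 1/13 / 15/26 = 2/15 ≈ 0.1333.

2/15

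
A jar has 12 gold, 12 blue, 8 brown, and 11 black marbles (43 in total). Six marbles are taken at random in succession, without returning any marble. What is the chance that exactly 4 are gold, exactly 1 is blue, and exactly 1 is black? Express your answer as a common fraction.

32670/3048227

Unordered draws without replacement: count favorable combinations over C(43,6).
Favorable = C(12,4) · C(12,1) · C(8,0) · C(11,1) = 65340; total = C(43,6) = 6096454.
P = 65340/6096454 = 32670/3048227 ≈ 0.0107.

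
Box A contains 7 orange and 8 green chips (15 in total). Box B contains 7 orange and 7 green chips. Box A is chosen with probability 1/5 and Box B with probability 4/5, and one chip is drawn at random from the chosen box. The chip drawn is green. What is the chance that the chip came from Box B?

P(green | Box A) = 8/15; P(green | Box B) = 1/2.
P(green) = 1/5·8/15 + 4/5·1/2 = 38/75.
By Bayes' rule, P(Box B | green) = 2/5 / 38/75 = 15/19 ≈ 0.7895.

15/19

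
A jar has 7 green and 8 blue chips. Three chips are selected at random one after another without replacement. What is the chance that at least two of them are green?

29/65

Sum the hypergeometric tail for j = 2,…,3 green chips.
Favorable = C(7,2)·C(8,1) + C(7,3)·C(8,0) = 203; total = C(15,3) = 455.
P = 203/455 = 29/65 ≈ 0.4462.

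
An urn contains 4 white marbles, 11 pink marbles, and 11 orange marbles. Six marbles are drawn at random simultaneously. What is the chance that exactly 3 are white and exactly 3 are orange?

Unordered draws without replacement: count favorable combinations over C(26,6).
Favorable = C(4,3) · C(11,0) · C(11,3) = 660; total = C(26,6) = 230230.
P = 660/230230 = 6/2093 ≈ 0.0029.

6/2093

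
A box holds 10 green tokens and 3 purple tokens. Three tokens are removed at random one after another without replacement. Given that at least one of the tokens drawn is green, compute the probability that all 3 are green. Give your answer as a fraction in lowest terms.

P(all 3 green) = C(10,3)/C(13,3) = 60/143; P(at least one green) = 1 − C(3,3)/C(13,3) = 285/286.
Since 'all 3 green' ⊆ 'at least one green', P(all 3 | at least one) = 60/143 / 285/286 = 8/19 ≈ 0.4211.

8/19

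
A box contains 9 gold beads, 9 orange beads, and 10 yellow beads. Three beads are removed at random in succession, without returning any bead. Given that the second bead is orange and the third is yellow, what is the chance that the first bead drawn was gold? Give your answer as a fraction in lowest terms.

P(first=gold and the second bead is orange and the third is yellow) = (9/28)·(9/27)·(10/26) = 15/364.
P(E) = Σ over first color = 15/364 + 10/273 + 15/364 = 5/42.
By Bayes, P(first=gold | E) = 15/364 / 5/42 = 9/26 ≈ 0.3462.

9/26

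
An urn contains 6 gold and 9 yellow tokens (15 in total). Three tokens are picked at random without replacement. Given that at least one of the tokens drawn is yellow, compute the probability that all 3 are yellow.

P(all 3 yellow) = C(9,3)/C(15,3) = 12/65; P(at least one yellow) = 1 − C(6,3)/C(15,3) = 87/91.
Since 'all 3 yellow' ⊆ 'at least one yellow', P(all 3 | at least one) = 12/65 / 87/91 = 28/145 ≈ 0.1931.

28/145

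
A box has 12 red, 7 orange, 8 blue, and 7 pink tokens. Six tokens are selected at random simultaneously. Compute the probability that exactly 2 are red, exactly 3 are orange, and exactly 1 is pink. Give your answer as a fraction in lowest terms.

Unordered draws without replacement: count favorable combinations over C(34,6).
Favorable = C(12,2) · C(7,3) · C(8,0) · C(7,1) = 16170; total = C(34,6) = 1344904.
P = 16170/1344904 = 735/61132 ≈ 0.0120.

735/61132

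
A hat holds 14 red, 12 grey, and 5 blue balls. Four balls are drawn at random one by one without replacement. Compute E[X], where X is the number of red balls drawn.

56/31

By linearity of expectation, E[X] = Σ P(draw i is red); by symmetry each draw (even without replacement) has P(red) = 14/31.
E[X] = 4 · 14/31 = 56/31 ≈ 1.8065.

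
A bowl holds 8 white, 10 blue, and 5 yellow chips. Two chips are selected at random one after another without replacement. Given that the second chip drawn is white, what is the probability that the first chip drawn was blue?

5/11

P(first=blue and the second chip drawn is white) = (10/23)·(8/22) = 40/253.
P(the second chip drawn is white) = Σ over first color = 28/253 + 40/253 + 20/253 = 8/23.
By Bayes, P(first=blue | the second chip drawn is white) = 40/253 / 8/23 = 5/11 ≈ 0.4545.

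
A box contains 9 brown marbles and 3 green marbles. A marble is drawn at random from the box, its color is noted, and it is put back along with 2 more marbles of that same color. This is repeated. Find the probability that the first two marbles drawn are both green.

After a green draw the box holds 5 green out of 14.
P = (3/12)·(5/14) = 5/56 ≈ 0.0893.

5/56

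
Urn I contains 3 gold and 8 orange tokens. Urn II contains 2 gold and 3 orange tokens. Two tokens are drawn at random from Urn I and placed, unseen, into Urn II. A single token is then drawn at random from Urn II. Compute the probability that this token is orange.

7/11

Condition on how many of the transferred tokens are orange (from Urn I: 8 orange of 11; then Urn II has 7 total).
  0 orange: C(8,0)C(3,2)/C(11,2) = 3/55; then P = 3/7
  1 orange: C(8,1)C(3,1)/C(11,2) = 24/55; then P = 4/7
  2 orange: C(8,2)C(3,0)/C(11,2) = 28/55; then P = 5/7
P(orange from Urn II) = 7/11 ≈ 0.6364.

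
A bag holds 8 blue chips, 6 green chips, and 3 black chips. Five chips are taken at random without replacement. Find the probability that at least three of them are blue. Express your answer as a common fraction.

193/442

Sum the hypergeometric tail for j = 3,…,5 blue chips.
Favorable = C(8,3)·C(9,2) + C(8,4)·C(9,1) + C(8,5)·C(9,0) = 2702; total = C(17,5) = 6188.
P = 2702/6188 = 193/442 ≈ 0.4367.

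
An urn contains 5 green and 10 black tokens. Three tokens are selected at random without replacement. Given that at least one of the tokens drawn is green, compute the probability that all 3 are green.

2/67

P(all 3 green) = C(5,3)/C(15,3) = 2/91; P(at least one green) = 1 − C(10,3)/C(15,3) = 67/91.
Since 'all 3 green' ⊆ 'at least one green', P(all 3 | at least one) = 2/91 / 67/91 = 2/67 ≈ 0.0299.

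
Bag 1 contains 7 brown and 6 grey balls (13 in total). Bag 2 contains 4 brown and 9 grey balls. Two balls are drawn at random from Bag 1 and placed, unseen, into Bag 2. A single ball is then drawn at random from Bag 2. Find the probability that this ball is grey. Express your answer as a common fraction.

43/65

Condition on how many of the transferred balls are grey (from Bag 1: 6 grey of 13; then Bag 2 has 15 total).
  0 grey: C(6,0)C(7,2)/C(13,2) = 7/26; then P = 9/15
  1 grey: C(6,1)C(7,1)/C(13,2) = 7/13; then P = 10/15
  2 grey: C(6,2)C(7,0)/C(13,2) = 5/26; then P = 11/15
P(grey from Bag 2) = 43/65 ≈ 0.6615.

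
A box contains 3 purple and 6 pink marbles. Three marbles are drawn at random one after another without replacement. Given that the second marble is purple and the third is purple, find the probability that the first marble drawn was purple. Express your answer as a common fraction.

P(first=purple and the second marble is purple and the third is purple) = (3/9)·(2/8)·(1/7) = 1/84.
P(E) = Σ over first color = 1/84 + 1/14 = 1/12.
By Bayes, P(first=purple | E) = 1/84 / 1/12 = 1/7 ≈ 0.1429.

1/7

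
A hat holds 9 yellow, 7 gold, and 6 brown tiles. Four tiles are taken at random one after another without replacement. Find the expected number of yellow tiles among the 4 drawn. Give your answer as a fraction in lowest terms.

18/11

By linearity of expectation, E[X] = Σ P(draw i is yellow); by symmetry each draw (even without replacement) has P(yellow) = 9/22.
E[X] = 4 · 9/22 = 18/11 ≈ 1.6364.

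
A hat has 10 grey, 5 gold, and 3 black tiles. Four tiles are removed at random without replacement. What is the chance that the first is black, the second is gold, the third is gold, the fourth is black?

1/612

Multiply the conditional probability of each draw in order, without replacement, so each draw removes one from its color and from the total.
P = (3/18) · (5/17) · (4/16) · (2/15) = 1/612 ≈ 0.0016.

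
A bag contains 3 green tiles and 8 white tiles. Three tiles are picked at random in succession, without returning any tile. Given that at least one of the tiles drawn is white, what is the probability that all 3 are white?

P(all 3 white) = C(8,3)/C(11,3) = 56/165; P(at least one white) = 1 − C(3,3)/C(11,3) = 164/165.
Since 'all 3 white' ⊆ 'at least one white', P(all 3 | at least one) = 56/165 / 164/165 = 14/41 ≈ 0.3415.

14/41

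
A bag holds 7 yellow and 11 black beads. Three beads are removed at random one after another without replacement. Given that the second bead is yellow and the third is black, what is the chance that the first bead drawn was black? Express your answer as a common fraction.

P(first=black and the second bead is yellow and the third is black) = (11/18)·(7/17)·(10/16) = 385/2448.
P(E) = Σ over first color = 77/816 + 385/2448 = 77/306.
By Bayes, P(first=black | E) = 385/2448 / 77/306 = 5/8 ≈ 0.6250.

5/8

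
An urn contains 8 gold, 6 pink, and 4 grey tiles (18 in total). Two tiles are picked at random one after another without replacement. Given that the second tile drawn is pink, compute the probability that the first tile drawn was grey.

4/17

P(first=grey and the second tile drawn is pink) = (4/18)·(6/17) = 4/51.
P(the second tile drawn is pink) = Σ over first color = 8/51 + 5/51 + 4/51 = 1/3.
By Bayes, P(first=grey | the second tile drawn is pink) = 4/51 / 1/3 = 4/17 ≈ 0.2353.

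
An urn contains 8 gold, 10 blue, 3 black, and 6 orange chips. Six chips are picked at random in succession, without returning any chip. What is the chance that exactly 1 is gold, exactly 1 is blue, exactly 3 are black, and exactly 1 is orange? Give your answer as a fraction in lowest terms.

Unordered draws without replacement: count favorable combinations over C(27,6).
Favorable = C(8,1) · C(10,1) · C(3,3) · C(6,1) = 480; total = C(27,6) = 296010.
P = 480/296010 = 16/9867 ≈ 0.0016.

16/9867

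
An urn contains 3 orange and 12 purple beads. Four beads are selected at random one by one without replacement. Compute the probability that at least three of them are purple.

Sum the hypergeometric tail for j = 3,…,4 purple beads.
Favorable = C(12,3)·C(3,1) + C(12,4)·C(3,0) = 1155; total = C(15,4) = 1365.
P = 1155/1365 = 11/13 ≈ 0.8462.

11/13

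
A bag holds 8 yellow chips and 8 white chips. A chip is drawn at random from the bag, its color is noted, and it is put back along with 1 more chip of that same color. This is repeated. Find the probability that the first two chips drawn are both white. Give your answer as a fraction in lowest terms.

9/34

After a white draw the bag holds 9 white out of 17.
P = (8/16)·(9/17) = 9/34 ≈ 0.2647.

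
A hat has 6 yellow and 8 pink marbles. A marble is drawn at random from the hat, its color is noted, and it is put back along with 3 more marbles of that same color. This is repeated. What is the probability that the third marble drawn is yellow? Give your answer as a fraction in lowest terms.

3/7

Sum over the four possibilities for the first two draws (yellow/not-yellow each), tracking how the yellow count and total change by +3 per draw.
P(third is yellow) = 3/7 ≈ 0.4286. (In a Pólya urn every draw has the same marginal probability 6/14.)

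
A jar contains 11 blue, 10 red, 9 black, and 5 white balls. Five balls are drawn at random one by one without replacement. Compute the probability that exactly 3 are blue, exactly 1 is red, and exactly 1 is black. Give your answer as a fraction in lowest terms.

675/14756

Unordered draws without replacement: count favorable combinations over C(35,5).
Favorable = C(11,3) · C(10,1) · C(9,1) · C(5,0) = 14850; total = C(35,5) = 324632.
P = 14850/324632 = 675/14756 ≈ 0.0457.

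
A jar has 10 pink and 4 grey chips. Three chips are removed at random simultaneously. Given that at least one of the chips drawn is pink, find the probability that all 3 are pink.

P(all 3 pink) = C(10,3)/C(14,3) = 30/91; P(at least one pink) = 1 − C(4,3)/C(14,3) = 90/91.
Since 'all 3 pink' ⊆ 'at least one pink', P(all 3 | at least one) = 30/91 / 90/91 = 1/3 ≈ 0.3333.

1/3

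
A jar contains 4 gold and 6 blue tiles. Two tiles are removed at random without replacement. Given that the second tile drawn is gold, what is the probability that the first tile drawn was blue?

2/3

P(first=blue and the second tile drawn is gold) = (6/10)·(4/9) = 4/15.
P(the second tile drawn is gold) = Σ over first color = 2/15 + 4/15 = 2/5.
By Bayes, P(first=blue | the second tile drawn is gold) = 4/15 / 2/5 = 2/3 ≈ 0.6667.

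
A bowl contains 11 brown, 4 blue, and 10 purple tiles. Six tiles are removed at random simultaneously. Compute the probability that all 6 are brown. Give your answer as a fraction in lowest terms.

Unordered draws without replacement: count favorable combinations over C(25,6).
Favorable = C(11,6) · C(4,0) · C(10,0) = 462; total = C(25,6) = 177100.
P = 462/177100 = 3/1150 ≈ 0.0026.

3/1150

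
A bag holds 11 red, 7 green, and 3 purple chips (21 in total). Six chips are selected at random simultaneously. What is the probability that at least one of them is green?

2441/2584

Use the complement: P(at least one green) = 1 − P(no green).
P(none) = C(14,6)/C(21,6) = 3003/54264.
So P = 1 − 3003/54264 = 2441/2584 ≈ 0.9447.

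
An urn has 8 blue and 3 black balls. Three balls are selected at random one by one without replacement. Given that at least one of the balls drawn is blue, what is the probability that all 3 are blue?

P(all 3 blue) = C(8,3)/C(11,3) = 56/165; P(at least one blue) = 1 − C(3,3)/C(11,3) = 164/165.
Since 'all 3 blue' ⊆ 'at least one blue', P(all 3 | at least one) = 56/165 / 164/165 = 14/41 ≈ 0.3415.

14/41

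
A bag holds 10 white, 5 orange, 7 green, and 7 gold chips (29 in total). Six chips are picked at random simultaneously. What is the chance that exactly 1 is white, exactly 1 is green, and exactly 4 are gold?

35/6786

Unordered draws without replacement: count favorable combinations over C(29,6).
Favorable = C(10,1) · C(5,0) · C(7,1) · C(7,4) = 2450; total = C(29,6) = 475020.
P = 2450/475020 = 35/6786 ≈ 0.0052.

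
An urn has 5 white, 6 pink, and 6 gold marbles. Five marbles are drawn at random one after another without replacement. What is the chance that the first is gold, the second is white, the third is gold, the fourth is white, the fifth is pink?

Multiply the conditional probability of each draw in order, without replacement, so each draw removes one from its color and from the total.
P = (6/17) · (5/16) · (5/15) · (4/14) · (6/13) = 15/3094 ≈ 0.0048.

15/3094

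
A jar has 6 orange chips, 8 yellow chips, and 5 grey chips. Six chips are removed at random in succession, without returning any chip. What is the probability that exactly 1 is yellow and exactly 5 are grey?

2/6783

Unordered draws without replacement: count favorable combinations over C(19,6).
Favorable = C(6,0) · C(8,1) · C(5,5) = 8; total = C(19,6) = 27132.
P = 8/27132 = 2/6783 ≈ 0.0003.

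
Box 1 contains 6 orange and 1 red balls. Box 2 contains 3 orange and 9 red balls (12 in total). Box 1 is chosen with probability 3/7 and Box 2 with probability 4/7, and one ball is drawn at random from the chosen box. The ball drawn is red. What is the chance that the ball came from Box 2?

P(red | Box 1) = 1/7; P(red | Box 2) = 3/4.
P(red) = 3/7·1/7 + 4/7·3/4 = 24/49.
By Bayes' rule, P(Box 2 | red) = 3/7 / 24/49 = 7/8 ≈ 0.8750.

7/8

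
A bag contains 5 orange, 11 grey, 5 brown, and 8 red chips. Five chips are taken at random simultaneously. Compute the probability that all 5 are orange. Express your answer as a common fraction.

Unordered draws without replacement: count favorable combinations over C(29,5).
Favorable = C(5,5) · C(11,0) · C(5,0) · C(8,0) = 1; total = C(29,5) = 118755.
P = 1/118755 = 1/118755 ≈ 0.0000.

1/118755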